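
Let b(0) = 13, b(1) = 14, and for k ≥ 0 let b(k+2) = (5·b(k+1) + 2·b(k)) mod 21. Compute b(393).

Listing terms: b(0) = 13; b(1) = 14; b(2) = 12; b(3) = 4; b(4) = 2; b(5) = 18; b(6) = 10; b(7) = 2; b(8) = 9; b(9) = 7; b(10) = 11; b(11) = 6; b(12) = 10; b(13) = 20; b(14) = 15; b(15) = 10; b(16) = 17; b(17) = 0; b(18) = 13; b(19) = 2; b(20) = 15; b(21) = 16; b(22) = 5; b(23) = 15; b(24) = 1; b(25) = 14; b(26) = 9; b(27) = 10; b(28) = 5; b(29) = 3; b(30) = 4; b(31) = 5; b(32) = 12; b(33) = 7; b(34) = 17; b(35) = 15; b(36) = 4; b(37) = 8; b(38) = 6; b(39) = 4; b(40) = 11; b(41) = 0; b(42) = 1; b(43) = 5; b(44) = 6; b(45) = 19; b(46) = 2; b(47) = 6; b(48) = 13; b(49) = 14.
Since (b(48), b(49)) = (b(0), b(1)) = (13, 14) (two consecutive terms determine the rest), the sequence is periodic with period 48.
So b(393) = b(0 + ((393-0) mod 48)) = b(9) = 7.

7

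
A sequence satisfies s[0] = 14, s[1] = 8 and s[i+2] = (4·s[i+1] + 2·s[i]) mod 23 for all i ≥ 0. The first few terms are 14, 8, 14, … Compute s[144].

Listing terms: s[0] = 14, s[1] = 8, s[2] = 14, s[3] = 3, s[4] = 17, s[5] = 5, s[6] = 8, s[7] = 19, s[8] = 0, s[9] = 15, s[10] = 14, s[11] = 17, s[12] = 4, s[13] = 4, s[14] = 1, s[15] = 12, s[16] = 4, s[17] = 17, s[18] = 7, s[19] = 16, s[20] = 9, s[21] = 22, s[22] = 14, s[23] = 8.
Since (s[22], s[23]) = (s[0], s[1]) = (14, 8) (two consecutive terms determine the rest), the sequence is periodic with period 22.
So s[144] = s[0 + ((144-0) mod 22)] = s[12] = 4.

4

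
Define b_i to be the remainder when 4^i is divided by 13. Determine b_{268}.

b_0 = 1; b_1 = 4; b_2 = 3; b_3 = 12; b_4 = 9; b_5 = 10; b_6 = 1.
Since b_6 = b_0 = 1, the sequence is periodic with period 6.
(268 - 0) mod 6 = 4, so b_{268} = b_4 = 9.

9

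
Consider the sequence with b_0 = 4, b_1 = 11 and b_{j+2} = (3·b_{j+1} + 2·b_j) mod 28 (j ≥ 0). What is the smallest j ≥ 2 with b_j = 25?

11

Listing terms: b_0 = 4; b_1 = 11; b_2 = 13; b_3 = 5; b_4 = 13; b_5 = 21; b_6 = 5; b_7 = 1; b_8 = 13; b_9 = 13; b_{10} = 9; b_{11} = 25; b_{12} = 9; b_{13} = 21; b_{14} = 25; b_{15} = 5; b_{16} = 9; b_{17} = 9; b_{18} = 17; b_{19} = 13; b_{20} = 17; b_{21} = 21; b_{22} = 13; b_{23} = 25; b_{24} = 17; b_{25} = 17; b_{26} = 1; b_{27} = 9; b_{28} = 1; b_{29} = 21; b_{30} = 9; b_{31} = 13; b_{32} = 1; b_{33} = 1; b_{34} = 5; b_{35} = 17; b_{36} = 5; b_{37} = 21; b_{38} = 17; b_{39} = 9; b_{40} = 5; b_{41} = 5; b_{42} = 25; b_{43} = 1; b_{44} = 25; b_{45} = 21; b_{46} = 1; b_{47} = 17; b_{48} = 25; b_{49} = 25; b_{50} = 13; b_{51} = 5.
Since (b_{50}, b_{51}) = (b_2, b_3) = (13, 5) (two consecutive terms determine the rest), the sequence is eventually periodic: after a pre-period of length 2 it cycles with period 48.
The value 25 first appears (with j ≥ 2) at b_{11}.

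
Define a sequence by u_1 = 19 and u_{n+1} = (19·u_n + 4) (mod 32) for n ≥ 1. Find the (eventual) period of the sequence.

Listing terms: u_1 = 19; u_2 = 13; u_3 = 27; u_4 = 5; u_5 = 3; u_6 = 29; u_7 = 11; u_8 = 21; u_9 = 19.
Since u_9 = u_1 = 19, the sequence is periodic with period 8.

8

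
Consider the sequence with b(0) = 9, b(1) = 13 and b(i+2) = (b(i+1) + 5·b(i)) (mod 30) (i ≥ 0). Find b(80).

We have b(0) = 9,  b(1) = 13,  b(2) = 28,  b(3) = 3,  b(4) = 23,  b(5) = 8,  b(6) = 3,  b(7) = 13,  b(8) = 28.
Since (b(7), b(8)) = (b(1), b(2)) = (13, 28) (two consecutive terms determine the rest), the sequence is eventually periodic: after a pre-period of length 1 it cycles with period 6.
For i ≥ 1, b(i) depends only on (i - 1) mod 6. (80 - 1) mod 6 = 1, so b(80) = b(2) = 28.

28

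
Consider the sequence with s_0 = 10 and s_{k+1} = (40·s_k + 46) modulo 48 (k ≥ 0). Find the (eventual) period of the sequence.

3

s_0 = 10, s_1 = 14, s_2 = 30, s_3 = 46, s_4 = 14.
Since s_4 = s_1 = 14, the sequence is eventually periodic: after a pre-period of length 1 it cycles with period 3.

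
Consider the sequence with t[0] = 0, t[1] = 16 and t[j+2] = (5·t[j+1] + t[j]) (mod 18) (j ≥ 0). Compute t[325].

t[0] = 0,  t[1] = 16,  t[2] = 8,  t[3] = 2,  t[4] = 0,  t[5] = 2,  t[6] = 10,  t[7] = 16,  t[8] = 0,  t[9] = 16.
Since (t[8], t[9]) = (t[0], t[1]) = (0, 16) (two consecutive terms determine the rest), the sequence is periodic with period 8.
(325 - 0) mod 8 = 5, so t[325] = t[5] = 2.

2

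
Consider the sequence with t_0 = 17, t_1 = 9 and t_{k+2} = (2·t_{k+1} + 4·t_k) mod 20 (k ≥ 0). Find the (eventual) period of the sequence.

We have t_0 = 17, t_1 = 9, t_2 = 6, t_3 = 8, t_4 = 0, t_5 = 12, t_6 = 4, t_7 = 16, t_8 = 8, t_9 = 0.
Since (t_8, t_9) = (t_3, t_4) = (8, 0) (two consecutive terms determine the rest), the sequence is eventually periodic: after a pre-period of length 3 it cycles with period 5.

5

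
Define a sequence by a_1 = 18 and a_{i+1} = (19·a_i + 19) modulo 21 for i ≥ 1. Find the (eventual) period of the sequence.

3

Listing terms: a_1 = 18,  a_2 = 4,  a_3 = 11,  a_4 = 18.
The sequence repeats with period 3.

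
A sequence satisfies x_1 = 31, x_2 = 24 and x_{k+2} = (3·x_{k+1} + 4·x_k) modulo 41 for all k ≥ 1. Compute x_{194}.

28

We have x_1 = 31,  x_2 = 24,  x_3 = 32,  x_4 = 28,  x_5 = 7,  x_6 = 10,  x_7 = 17,  x_8 = 9,  x_9 = 13,  x_{10} = 34,  x_{11} = 31,  x_{12} = 24.
Since (x_{11}, x_{12}) = (x_1, x_2) = (31, 24) (two consecutive terms determine the rest), the sequence is periodic with period 10.
(194 - 1) mod 10 = 3, so x_{194} = x_4 = 28.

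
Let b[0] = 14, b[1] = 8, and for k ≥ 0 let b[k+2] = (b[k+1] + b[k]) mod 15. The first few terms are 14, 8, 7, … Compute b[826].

b[0] = 14; b[1] = 8; b[2] = 7; b[3] = 0; b[4] = 7; b[5] = 7; b[6] = 14; b[7] = 6; b[8] = 5; b[9] = 11; b[10] = 1; b[11] = 12; b[12] = 13; b[13] = 10; b[14] = 8; b[15] = 3; b[16] = 11; b[17] = 14; b[18] = 10; b[19] = 9; b[20] = 4; b[21] = 13; b[22] = 2; b[23] = 0; b[24] = 2; b[25] = 2; b[26] = 4; b[27] = 6; b[28] = 10; b[29] = 1; b[30] = 11; b[31] = 12; b[32] = 8; b[33] = 5; b[34] = 13; b[35] = 3; b[36] = 1; b[37] = 4; b[38] = 5; b[39] = 9; b[40] = 14; b[41] = 8.
The sequence repeats with period 40.
(826 - 0) mod 40 = 26, so b[826] = b[26] = 4.

4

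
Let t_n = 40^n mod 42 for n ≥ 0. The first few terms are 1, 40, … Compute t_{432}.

We have t_0 = 1,  t_1 = 40,  t_2 = 4,  t_3 = 34,  t_4 = 16,  t_5 = 10,  t_6 = 22,  t_7 = 40.
Since t_7 = t_1 = 40, the sequence is eventually periodic: after a pre-period of length 1 it cycles with period 6.
For n ≥ 1, t_n depends only on (n - 1) mod 6. (432 - 1) mod 6 = 5, so t_{432} = t_6 = 22.

22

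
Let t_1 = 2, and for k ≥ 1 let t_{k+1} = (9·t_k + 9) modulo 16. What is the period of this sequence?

16

Listing terms: t_1 = 2,  t_2 = 11,  t_3 = 12,  t_4 = 5,  t_5 = 6,  t_6 = 15,  t_7 = 0,  t_8 = 9,  t_9 = 10,  t_{10} = 3,  t_{11} = 4,  t_{12} = 13,  t_{13} = 14,  t_{14} = 7,  t_{15} = 8,  t_{16} = 1,  t_{17} = 2.
Since t_{17} = t_1 = 2, the sequence is periodic with period 16.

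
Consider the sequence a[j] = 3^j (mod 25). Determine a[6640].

1

a[1] = 3; a[2] = 9; a[3] = 2; a[4] = 6; a[5] = 18; a[6] = 4; a[7] = 12; a[8] = 11; a[9] = 8; a[10] = 24; a[11] = 22; a[12] = 16; a[13] = 23; a[14] = 19; a[15] = 7; a[16] = 21; a[17] = 13; a[18] = 14; a[19] = 17; a[20] = 1; a[21] = 3.
Since a[21] = a[1] = 3, the sequence is periodic with period 20.
So a[6640] = a[1 + ((6640-1) mod 20)] = a[20] = 1.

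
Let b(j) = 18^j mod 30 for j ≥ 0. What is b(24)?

6

We have b(0) = 1,  b(1) = 18,  b(2) = 24,  b(3) = 12,  b(4) = 6,  b(5) = 18.
Since b(5) = b(1) = 18, the sequence is eventually periodic: after a pre-period of length 1 it cycles with period 4.
For j ≥ 1, b(j) depends only on (j - 1) mod 4. (24 - 1) mod 4 = 3, so b(24) = b(4) = 6.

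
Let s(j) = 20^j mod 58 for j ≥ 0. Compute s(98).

30

We have s(0) = 1, s(1) = 20, s(2) = 52, s(3) = 54, s(4) = 36, s(5) = 24, s(6) = 16, s(7) = 30, s(8) = 20.
Since s(8) = s(1) = 20, the sequence is eventually periodic: after a pre-period of length 1 it cycles with period 7.
For j ≥ 1, s(j) depends only on (j - 1) mod 7. (98 - 1) mod 7 = 6, so s(98) = s(7) = 30.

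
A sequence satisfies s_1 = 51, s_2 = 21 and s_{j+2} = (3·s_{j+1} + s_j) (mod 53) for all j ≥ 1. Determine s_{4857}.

26

We have s_1 = 51, s_2 = 21, s_3 = 8, s_4 = 45, s_5 = 37, s_6 = 50, s_7 = 28, s_8 = 28, s_9 = 6, s_{10} = 46, s_{11} = 38, s_{12} = 1, s_{13} = 41, s_{14} = 18, s_{15} = 42, s_{16} = 38, s_{17} = 50, s_{18} = 29, s_{19} = 31, s_{20} = 16, s_{21} = 26, s_{22} = 41, s_{23} = 43, s_{24} = 11, s_{25} = 23, s_{26} = 27, s_{27} = 51, s_{28} = 21.
The sequence repeats with period 26.
(4857 - 1) mod 26 = 20, so s_{4857} = s_{21} = 26.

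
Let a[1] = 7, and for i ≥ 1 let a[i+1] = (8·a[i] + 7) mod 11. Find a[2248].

We have a[1] = 7,  a[2] = 8,  a[3] = 5,  a[4] = 3,  a[5] = 9,  a[6] = 2,  a[7] = 1,  a[8] = 4,  a[9] = 6,  a[10] = 0,  a[11] = 7.
The sequence repeats with period 10.
So a[2248] = a[1 + ((2248-1) mod 10)] = a[8] = 4.

4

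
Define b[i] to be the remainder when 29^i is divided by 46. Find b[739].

13

b[0] = 1,  b[1] = 29,  b[2] = 13,  b[3] = 9,  b[4] = 31,  b[5] = 25,  b[6] = 35,  b[7] = 3,  b[8] = 41,  b[9] = 39,  b[10] = 27,  b[11] = 1.
The sequence repeats with period 11.
So b[739] = b[0 + ((739-0) mod 11)] = b[2] = 13.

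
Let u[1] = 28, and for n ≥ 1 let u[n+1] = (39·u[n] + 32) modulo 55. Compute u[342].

Computing terms: u[1] = 28,  u[2] = 24,  u[3] = 33,  u[4] = 54,  u[5] = 48,  u[6] = 34,  u[7] = 38,  u[8] = 29,  u[9] = 8,  u[10] = 14,  u[11] = 28.
The sequence repeats with period 10.
(342 - 1) mod 10 = 1, so u[342] = u[2] = 24.

24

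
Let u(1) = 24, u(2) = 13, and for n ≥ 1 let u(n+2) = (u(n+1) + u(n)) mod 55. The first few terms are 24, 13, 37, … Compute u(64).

50

u(1) = 24; u(2) = 13; u(3) = 37; u(4) = 50; u(5) = 32; u(6) = 27; u(7) = 4; u(8) = 31; u(9) = 35; u(10) = 11; u(11) = 46; u(12) = 2; u(13) = 48; u(14) = 50; u(15) = 43; u(16) = 38; u(17) = 26; u(18) = 9; u(19) = 35; u(20) = 44; u(21) = 24; u(22) = 13.
Since (u(21), u(22)) = (u(1), u(2)) = (24, 13) (two consecutive terms determine the rest), the sequence is periodic with period 20.
So u(64) = u(1 + ((64-1) mod 20)) = u(4) = 50.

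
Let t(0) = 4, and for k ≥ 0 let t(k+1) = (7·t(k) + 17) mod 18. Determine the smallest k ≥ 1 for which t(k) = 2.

8

t(0) = 4,  t(1) = 9,  t(2) = 8,  t(3) = 1,  t(4) = 6,  t(5) = 5,  t(6) = 16,  t(7) = 3,  t(8) = 2,  t(9) = 13,  t(10) = 0,  t(11) = 17,  t(12) = 10,  t(13) = 15,  t(14) = 14,  t(15) = 7,  t(16) = 12,  t(17) = 11,  t(18) = 4.
Since t(18) = t(0) = 4, the sequence is periodic with period 18.
The value 2 first appears (with k ≥ 1) at t(8).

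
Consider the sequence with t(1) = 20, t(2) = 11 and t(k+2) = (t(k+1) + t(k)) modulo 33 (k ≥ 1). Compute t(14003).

Listing terms: t(1) = 20, t(2) = 11, t(3) = 31, t(4) = 9, t(5) = 7, t(6) = 16, t(7) = 23, t(8) = 6, t(9) = 29, t(10) = 2, t(11) = 31, t(12) = 0, t(13) = 31, t(14) = 31, t(15) = 29, t(16) = 27, t(17) = 23, t(18) = 17, t(19) = 7, t(20) = 24, t(21) = 31, t(22) = 22, t(23) = 20, t(24) = 9, t(25) = 29, t(26) = 5, t(27) = 1, t(28) = 6, t(29) = 7, t(30) = 13, t(31) = 20, t(32) = 0, t(33) = 20, t(34) = 20, t(35) = 7, t(36) = 27, t(37) = 1, t(38) = 28, t(39) = 29, t(40) = 24, t(41) = 20, t(42) = 11.
Since (t(41), t(42)) = (t(1), t(2)) = (20, 11) (two consecutive terms determine the rest), the sequence is periodic with period 40.
So t(14003) = t(1 + ((14003-1) mod 40)) = t(3) = 31.

31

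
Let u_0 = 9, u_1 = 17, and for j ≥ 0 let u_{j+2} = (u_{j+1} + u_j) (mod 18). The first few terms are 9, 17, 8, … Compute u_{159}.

11

u_0 = 9,  u_1 = 17,  u_2 = 8,  u_3 = 7,  u_4 = 15,  u_5 = 4,  u_6 = 1,  u_7 = 5,  u_8 = 6,  u_9 = 11,  u_{10} = 17,  u_{11} = 10,  u_{12} = 9,  u_{13} = 1,  u_{14} = 10,  u_{15} = 11,  u_{16} = 3,  u_{17} = 14,  u_{18} = 17,  u_{19} = 13,  u_{20} = 12,  u_{21} = 7,  u_{22} = 1,  u_{23} = 8,  u_{24} = 9,  u_{25} = 17.
The sequence repeats with period 24.
So u_{159} = u_{0 + ((159-0) mod 24)} = u_{15} = 11.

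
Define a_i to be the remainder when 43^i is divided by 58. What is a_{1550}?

13

a_1 = 43,  a_2 = 51,  a_3 = 47,  a_4 = 49,  a_5 = 19,  a_6 = 5,  a_7 = 41,  a_8 = 23,  a_9 = 3,  a_{10} = 13,  a_{11} = 37,  a_{12} = 25,  a_{13} = 31,  a_{14} = 57,  a_{15} = 15,  a_{16} = 7,  a_{17} = 11,  a_{18} = 9,  a_{19} = 39,  a_{20} = 53,  a_{21} = 17,  a_{22} = 35,  a_{23} = 55,  a_{24} = 45,  a_{25} = 21,  a_{26} = 33,  a_{27} = 27,  a_{28} = 1,  a_{29} = 43.
The sequence repeats with period 28.
So a_{1550} = a_{1 + ((1550-1) mod 28)} = a_{10} = 13.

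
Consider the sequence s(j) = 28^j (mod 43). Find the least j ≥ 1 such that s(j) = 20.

41

Listing terms: s(0) = 1; s(1) = 28; s(2) = 10; s(3) = 22; s(4) = 14; s(5) = 5; s(6) = 11; s(7) = 7; s(8) = 24; s(9) = 27; s(10) = 25; s(11) = 12; s(12) = 35; s(13) = 34; s(14) = 6; s(15) = 39; s(16) = 17; s(17) = 3; s(18) = 41; s(19) = 30; s(20) = 23; s(21) = 42; s(22) = 15; s(23) = 33; s(24) = 21; s(25) = 29; s(26) = 38; s(27) = 32; s(28) = 36; s(29) = 19; s(30) = 16; s(31) = 18; s(32) = 31; s(33) = 8; s(34) = 9; s(35) = 37; s(36) = 4; s(37) = 26; s(38) = 40; s(39) = 2; s(40) = 13; s(41) = 20; s(42) = 1.
The sequence repeats with period 42.
The value 20 first appears (with j ≥ 1) at s(41).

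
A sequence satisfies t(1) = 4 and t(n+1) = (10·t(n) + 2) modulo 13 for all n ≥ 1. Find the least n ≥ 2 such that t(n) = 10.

4

Computing terms: t(1) = 4; t(2) = 3; t(3) = 6; t(4) = 10; t(5) = 11; t(6) = 8; t(7) = 4.
The sequence repeats with period 6.
The value 10 first appears (with n ≥ 2) at t(4).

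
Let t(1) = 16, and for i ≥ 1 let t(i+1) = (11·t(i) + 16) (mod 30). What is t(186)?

Computing terms: t(1) = 16; t(2) = 12; t(3) = 28; t(4) = 24; t(5) = 10; t(6) = 6; t(7) = 22; t(8) = 18; t(9) = 4; t(10) = 0; t(11) = 16.
The sequence repeats with period 10.
So t(186) = t(1 + ((186-1) mod 10)) = t(6) = 6.

6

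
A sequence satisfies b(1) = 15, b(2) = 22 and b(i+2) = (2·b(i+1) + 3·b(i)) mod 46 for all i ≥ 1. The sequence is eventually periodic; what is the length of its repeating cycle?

Listing terms: b(1) = 15, b(2) = 22, b(3) = 43, b(4) = 14, b(5) = 19, b(6) = 34, b(7) = 33, b(8) = 30, b(9) = 21, b(10) = 40, b(11) = 5, b(12) = 38, b(13) = 45, b(14) = 20, b(15) = 37, b(16) = 42, b(17) = 11, b(18) = 10, b(19) = 7, b(20) = 44, b(21) = 17, b(22) = 28, b(23) = 15, b(24) = 22.
The sequence repeats with period 22.

22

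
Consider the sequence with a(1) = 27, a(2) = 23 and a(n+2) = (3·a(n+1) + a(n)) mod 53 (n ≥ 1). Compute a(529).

We have a(1) = 27, a(2) = 23, a(3) = 43, a(4) = 46, a(5) = 22, a(6) = 6, a(7) = 40, a(8) = 20, a(9) = 47, a(10) = 2, a(11) = 0, a(12) = 2, a(13) = 6, a(14) = 20, a(15) = 13, a(16) = 6, a(17) = 31, a(18) = 46, a(19) = 10, a(20) = 23, a(21) = 26, a(22) = 48, a(23) = 11, a(24) = 28, a(25) = 42, a(26) = 48, a(27) = 27, a(28) = 23.
The sequence repeats with period 26.
So a(529) = a(1 + ((529-1) mod 26)) = a(9) = 47.

47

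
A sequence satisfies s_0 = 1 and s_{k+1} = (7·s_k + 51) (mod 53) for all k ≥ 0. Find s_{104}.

Listing terms: s_0 = 1; s_1 = 5; s_2 = 33; s_3 = 17; s_4 = 11; s_5 = 22; s_6 = 46; s_7 = 2; s_8 = 12; s_9 = 29; s_{10} = 42; s_{11} = 27; s_{12} = 28; s_{13} = 35; s_{14} = 31; s_{15} = 3; s_{16} = 19; s_{17} = 25; s_{18} = 14; s_{19} = 43; s_{20} = 34; s_{21} = 24; s_{22} = 7; s_{23} = 47; s_{24} = 9; s_{25} = 8; s_{26} = 1.
Since s_{26} = s_0 = 1, the sequence is periodic with period 26.
So s_{104} = s_{0 + ((104-0) mod 26)} = s_0 = 1.

1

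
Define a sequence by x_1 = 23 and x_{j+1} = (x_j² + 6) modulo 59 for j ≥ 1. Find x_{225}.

Computing terms: x_1 = 23; x_2 = 4; x_3 = 22; x_4 = 18; x_5 = 35; x_6 = 51; x_7 = 11; x_8 = 9; x_9 = 28; x_{10} = 23.
The sequence repeats with period 9.
(225 - 1) mod 9 = 8, so x_{225} = x_9 = 28.

28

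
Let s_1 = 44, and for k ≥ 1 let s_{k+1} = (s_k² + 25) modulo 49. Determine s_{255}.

26

Listing terms: s_1 = 44, s_2 = 1, s_3 = 26, s_4 = 15, s_5 = 5, s_6 = 1.
Since s_6 = s_2 = 1, the sequence is eventually periodic: after a pre-period of length 1 it cycles with period 4.
For k ≥ 2, s_k depends only on (k - 2) mod 4. (255 - 2) mod 4 = 1, so s_{255} = s_3 = 26.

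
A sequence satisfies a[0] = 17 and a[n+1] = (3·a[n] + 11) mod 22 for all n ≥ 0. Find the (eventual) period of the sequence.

10

We have a[0] = 17, a[1] = 18, a[2] = 21, a[3] = 8, a[4] = 13, a[5] = 6, a[6] = 7, a[7] = 10, a[8] = 19, a[9] = 2, a[10] = 17.
Since a[10] = a[0] = 17, the sequence is periodic with period 10.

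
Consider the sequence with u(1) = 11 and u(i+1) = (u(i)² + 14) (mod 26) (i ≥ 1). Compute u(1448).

Listing terms: u(1) = 11; u(2) = 5; u(3) = 13; u(4) = 1; u(5) = 15; u(6) = 5.
Since u(6) = u(2) = 5, the sequence is eventually periodic: after a pre-period of length 1 it cycles with period 4.
For i ≥ 2, u(i) depends only on (i - 2) mod 4. (1448 - 2) mod 4 = 2, so u(1448) = u(4) = 1.

1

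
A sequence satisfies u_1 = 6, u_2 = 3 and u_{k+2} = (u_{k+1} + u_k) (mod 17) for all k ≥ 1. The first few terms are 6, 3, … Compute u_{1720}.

We have u_1 = 6; u_2 = 3; u_3 = 9; u_4 = 12; u_5 = 4; u_6 = 16; u_7 = 3; u_8 = 2; u_9 = 5; u_{10} = 7; u_{11} = 12; u_{12} = 2; u_{13} = 14; u_{14} = 16; u_{15} = 13; u_{16} = 12; u_{17} = 8; u_{18} = 3; u_{19} = 11; u_{20} = 14; u_{21} = 8; u_{22} = 5; u_{23} = 13; u_{24} = 1; u_{25} = 14; u_{26} = 15; u_{27} = 12; u_{28} = 10; u_{29} = 5; u_{30} = 15; u_{31} = 3; u_{32} = 1; u_{33} = 4; u_{34} = 5; u_{35} = 9; u_{36} = 14; u_{37} = 6; u_{38} = 3.
Since (u_{37}, u_{38}) = (u_1, u_2) = (6, 3) (two consecutive terms determine the rest), the sequence is periodic with period 36.
So u_{1720} = u_{1 + ((1720-1) mod 36)} = u_{28} = 10.

10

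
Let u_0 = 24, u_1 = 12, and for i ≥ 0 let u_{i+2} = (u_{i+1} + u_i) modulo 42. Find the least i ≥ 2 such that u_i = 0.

Listing terms: u_0 = 24; u_1 = 12; u_2 = 36; u_3 = 6; u_4 = 0; u_5 = 6; u_6 = 6; u_7 = 12; u_8 = 18; u_9 = 30; u_{10} = 6; u_{11} = 36; u_{12} = 0; u_{13} = 36; u_{14} = 36; u_{15} = 30; u_{16} = 24; u_{17} = 12.
The sequence repeats with period 16.
The value 0 first appears (with i ≥ 2) at u_4.

4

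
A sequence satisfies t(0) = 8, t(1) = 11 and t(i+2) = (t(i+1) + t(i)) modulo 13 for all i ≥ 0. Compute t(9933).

1

We have t(0) = 8, t(1) = 11, t(2) = 6, t(3) = 4, t(4) = 10, t(5) = 1, t(6) = 11, t(7) = 12, t(8) = 10, t(9) = 9, t(10) = 6, t(11) = 2, t(12) = 8, t(13) = 10, t(14) = 5, t(15) = 2, t(16) = 7, t(17) = 9, t(18) = 3, t(19) = 12, t(20) = 2, t(21) = 1, t(22) = 3, t(23) = 4, t(24) = 7, t(25) = 11, t(26) = 5, t(27) = 3, t(28) = 8, t(29) = 11.
Since (t(28), t(29)) = (t(0), t(1)) = (8, 11) (two consecutive terms determine the rest), the sequence is periodic with period 28.
(9933 - 0) mod 28 = 21, so t(9933) = t(21) = 1.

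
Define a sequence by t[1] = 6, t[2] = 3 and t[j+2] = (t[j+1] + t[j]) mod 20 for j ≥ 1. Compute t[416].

7

Listing terms: t[1] = 6,  t[2] = 3,  t[3] = 9,  t[4] = 12,  t[5] = 1,  t[6] = 13,  t[7] = 14,  t[8] = 7,  t[9] = 1,  t[10] = 8,  t[11] = 9,  t[12] = 17,  t[13] = 6,  t[14] = 3.
Since (t[13], t[14]) = (t[1], t[2]) = (6, 3) (two consecutive terms determine the rest), the sequence is periodic with period 12.
So t[416] = t[1 + ((416-1) mod 12)] = t[8] = 7.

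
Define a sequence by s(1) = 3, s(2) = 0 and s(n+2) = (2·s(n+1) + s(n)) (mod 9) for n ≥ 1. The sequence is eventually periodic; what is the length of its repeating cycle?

Listing terms: s(1) = 3; s(2) = 0; s(3) = 3; s(4) = 6; s(5) = 6; s(6) = 0; s(7) = 6; s(8) = 3; s(9) = 3; s(10) = 0.
The sequence repeats with period 8.

8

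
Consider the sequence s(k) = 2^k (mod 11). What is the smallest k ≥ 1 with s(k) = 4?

Listing terms: s(0) = 1; s(1) = 2; s(2) = 4; s(3) = 8; s(4) = 5; s(5) = 10; s(6) = 9; s(7) = 7; s(8) = 3; s(9) = 6; s(10) = 1.
Since s(10) = s(0) = 1, the sequence is periodic with period 10.
The value 4 first appears (with k ≥ 1) at s(2).

2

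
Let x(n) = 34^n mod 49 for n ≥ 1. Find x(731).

Computing terms: x(1) = 34,  x(2) = 29,  x(3) = 6,  x(4) = 8,  x(5) = 27,  x(6) = 36,  x(7) = 48,  x(8) = 15,  x(9) = 20,  x(10) = 43,  x(11) = 41,  x(12) = 22,  x(13) = 13,  x(14) = 1,  x(15) = 34.
The sequence repeats with period 14.
So x(731) = x(1 + ((731-1) mod 14)) = x(3) = 6.

6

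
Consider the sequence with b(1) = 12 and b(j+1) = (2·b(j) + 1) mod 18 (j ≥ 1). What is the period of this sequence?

Listing terms: b(1) = 12,  b(2) = 7,  b(3) = 15,  b(4) = 13,  b(5) = 9,  b(6) = 1,  b(7) = 3,  b(8) = 7.
Since b(8) = b(2) = 7, the sequence is eventually periodic: after a pre-period of length 1 it cycles with period 6.

6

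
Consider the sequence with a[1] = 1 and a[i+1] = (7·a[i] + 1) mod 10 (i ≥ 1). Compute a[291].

7

Listing terms: a[1] = 1; a[2] = 8; a[3] = 7; a[4] = 0; a[5] = 1.
Since a[5] = a[1] = 1, the sequence is periodic with period 4.
So a[291] = a[1 + ((291-1) mod 4)] = a[3] = 7.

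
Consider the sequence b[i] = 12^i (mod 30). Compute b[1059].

b[1] = 12; b[2] = 24; b[3] = 18; b[4] = 6; b[5] = 12.
The sequence repeats with period 4.
So b[1059] = b[1 + ((1059-1) mod 4)] = b[3] = 18.

18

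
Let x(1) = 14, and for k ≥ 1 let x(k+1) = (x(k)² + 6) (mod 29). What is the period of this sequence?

4

We have x(1) = 14; x(2) = 28; x(3) = 7; x(4) = 26; x(5) = 15; x(6) = 28.
Since x(6) = x(2) = 28, the sequence is eventually periodic: after a pre-period of length 1 it cycles with period 4.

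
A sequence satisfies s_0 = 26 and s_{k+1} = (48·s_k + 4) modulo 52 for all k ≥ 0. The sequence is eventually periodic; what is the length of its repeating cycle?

3

s_0 = 26, s_1 = 4, s_2 = 40, s_3 = 0, s_4 = 4.
Since s_4 = s_1 = 4, the sequence is eventually periodic: after a pre-period of length 1 it cycles with period 3.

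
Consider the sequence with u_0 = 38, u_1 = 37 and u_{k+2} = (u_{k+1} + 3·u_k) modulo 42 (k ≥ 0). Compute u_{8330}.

Computing terms: u_0 = 38,  u_1 = 37,  u_2 = 25,  u_3 = 10,  u_4 = 1,  u_5 = 31,  u_6 = 34,  u_7 = 1,  u_8 = 19,  u_9 = 22,  u_{10} = 37,  u_{11} = 19,  u_{12} = 4,  u_{13} = 19,  u_{14} = 31,  u_{15} = 4,  u_{16} = 13,  u_{17} = 25,  u_{18} = 22,  u_{19} = 13,  u_{20} = 37,  u_{21} = 34,  u_{22} = 19,  u_{23} = 37,  u_{24} = 10,  u_{25} = 37,  u_{26} = 25.
Since (u_{25}, u_{26}) = (u_1, u_2) = (37, 25) (two consecutive terms determine the rest), the sequence is eventually periodic: after a pre-period of length 1 it cycles with period 24.
For k ≥ 1, u_k depends only on (k - 1) mod 24. (8330 - 1) mod 24 = 1, so u_{8330} = u_2 = 25.

25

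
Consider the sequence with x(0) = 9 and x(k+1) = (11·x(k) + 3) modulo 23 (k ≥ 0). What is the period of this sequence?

x(0) = 9; x(1) = 10; x(2) = 21; x(3) = 4; x(4) = 1; x(5) = 14; x(6) = 19; x(7) = 5; x(8) = 12; x(9) = 20; x(10) = 16; x(11) = 18; x(12) = 17; x(13) = 6; x(14) = 0; x(15) = 3; x(16) = 13; x(17) = 8; x(18) = 22; x(19) = 15; x(20) = 7; x(21) = 11; x(22) = 9.
The sequence repeats with period 22.

22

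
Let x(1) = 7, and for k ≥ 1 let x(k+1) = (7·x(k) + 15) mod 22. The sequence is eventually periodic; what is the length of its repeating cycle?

10

x(1) = 7; x(2) = 20; x(3) = 1; x(4) = 0; x(5) = 15; x(6) = 10; x(7) = 19; x(8) = 16; x(9) = 17; x(10) = 2; x(11) = 7.
The sequence repeats with period 10.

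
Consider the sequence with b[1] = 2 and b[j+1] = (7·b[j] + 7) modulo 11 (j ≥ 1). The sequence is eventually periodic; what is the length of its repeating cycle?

10

Computing terms: b[1] = 2,  b[2] = 10,  b[3] = 0,  b[4] = 7,  b[5] = 1,  b[6] = 3,  b[7] = 6,  b[8] = 5,  b[9] = 9,  b[10] = 4,  b[11] = 2.
The sequence repeats with period 10.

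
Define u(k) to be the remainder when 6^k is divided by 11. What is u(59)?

2

Computing terms: u(1) = 6; u(2) = 3; u(3) = 7; u(4) = 9; u(5) = 10; u(6) = 5; u(7) = 8; u(8) = 4; u(9) = 2; u(10) = 1; u(11) = 6.
Since u(11) = u(1) = 6, the sequence is periodic with period 10.
(59 - 1) mod 10 = 8, so u(59) = u(9) = 2.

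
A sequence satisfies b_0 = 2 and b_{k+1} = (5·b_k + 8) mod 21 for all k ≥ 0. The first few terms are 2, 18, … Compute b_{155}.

Computing terms: b_0 = 2, b_1 = 18, b_2 = 14, b_3 = 15, b_4 = 20, b_5 = 3, b_6 = 2.
The sequence repeats with period 6.
(155 - 0) mod 6 = 5, so b_{155} = b_5 = 3.

3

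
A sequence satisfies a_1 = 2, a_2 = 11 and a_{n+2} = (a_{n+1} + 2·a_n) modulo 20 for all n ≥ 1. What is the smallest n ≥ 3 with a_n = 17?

a_1 = 2; a_2 = 11; a_3 = 15; a_4 = 17; a_5 = 7; a_6 = 1; a_7 = 15; a_8 = 17.
Since (a_7, a_8) = (a_3, a_4) = (15, 17) (two consecutive terms determine the rest), the sequence is eventually periodic: after a pre-period of length 2 it cycles with period 4.
The value 17 first appears (with n ≥ 3) at a_4.

4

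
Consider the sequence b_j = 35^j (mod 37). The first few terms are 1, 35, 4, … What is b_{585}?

6

Listing terms: b_0 = 1, b_1 = 35, b_2 = 4, b_3 = 29, b_4 = 16, b_5 = 5, b_6 = 27, b_7 = 20, b_8 = 34, b_9 = 6, b_{10} = 25, b_{11} = 24, b_{12} = 26, b_{13} = 22, b_{14} = 30, b_{15} = 14, b_{16} = 9, b_{17} = 19, b_{18} = 36, b_{19} = 2, b_{20} = 33, b_{21} = 8, b_{22} = 21, b_{23} = 32, b_{24} = 10, b_{25} = 17, b_{26} = 3, b_{27} = 31, b_{28} = 12, b_{29} = 13, b_{30} = 11, b_{31} = 15, b_{32} = 7, b_{33} = 23, b_{34} = 28, b_{35} = 18, b_{36} = 1.
Since b_{36} = b_0 = 1, the sequence is periodic with period 36.
So b_{585} = b_{0 + ((585-0) mod 36)} = b_9 = 6.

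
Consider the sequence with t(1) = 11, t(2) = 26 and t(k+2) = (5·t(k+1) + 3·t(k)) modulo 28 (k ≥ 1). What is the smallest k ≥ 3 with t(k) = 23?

3

Computing terms: t(1) = 11, t(2) = 26, t(3) = 23, t(4) = 25, t(5) = 26, t(6) = 9, t(7) = 11, t(8) = 26.
The sequence repeats with period 6.
The value 23 first appears (with k ≥ 3) at t(3).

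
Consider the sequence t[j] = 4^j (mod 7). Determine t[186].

1

We have t[0] = 1, t[1] = 4, t[2] = 2, t[3] = 1.
The sequence repeats with period 3.
So t[186] = t[0 + ((186-0) mod 3)] = t[0] = 1.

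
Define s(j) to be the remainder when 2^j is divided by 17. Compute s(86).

Listing terms: s(0) = 1; s(1) = 2; s(2) = 4; s(3) = 8; s(4) = 16; s(5) = 15; s(6) = 13; s(7) = 9; s(8) = 1.
Since s(8) = s(0) = 1, the sequence is periodic with period 8.
So s(86) = s(0 + ((86-0) mod 8)) = s(6) = 13.

13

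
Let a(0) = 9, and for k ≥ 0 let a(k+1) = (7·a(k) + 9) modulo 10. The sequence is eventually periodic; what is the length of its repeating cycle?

Computing terms: a(0) = 9; a(1) = 2; a(2) = 3; a(3) = 0; a(4) = 9.
Since a(4) = a(0) = 9, the sequence is periodic with period 4.

4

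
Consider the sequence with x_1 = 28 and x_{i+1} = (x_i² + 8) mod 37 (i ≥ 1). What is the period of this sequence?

5

x_1 = 28; x_2 = 15; x_3 = 11; x_4 = 18; x_5 = 36; x_6 = 9; x_7 = 15.
Since x_7 = x_2 = 15, the sequence is eventually periodic: after a pre-period of length 1 it cycles with period 5.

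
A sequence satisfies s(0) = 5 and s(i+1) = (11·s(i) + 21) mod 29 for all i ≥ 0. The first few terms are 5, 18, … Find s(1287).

We have s(0) = 5; s(1) = 18; s(2) = 16; s(3) = 23; s(4) = 13; s(5) = 19; s(6) = 27; s(7) = 28; s(8) = 10; s(9) = 15; s(10) = 12; s(11) = 8; s(12) = 22; s(13) = 2; s(14) = 14; s(15) = 1; s(16) = 3; s(17) = 25; s(18) = 6; s(19) = 0; s(20) = 21; s(21) = 20; s(22) = 9; s(23) = 4; s(24) = 7; s(25) = 11; s(26) = 26; s(27) = 17; s(28) = 5.
The sequence repeats with period 28.
(1287 - 0) mod 28 = 27, so s(1287) = s(27) = 17.

17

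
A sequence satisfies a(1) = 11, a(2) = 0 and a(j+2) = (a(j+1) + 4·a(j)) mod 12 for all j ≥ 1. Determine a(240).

4

a(1) = 11; a(2) = 0; a(3) = 8; a(4) = 8; a(5) = 4; a(6) = 0; a(7) = 4; a(8) = 4; a(9) = 8; a(10) = 0; a(11) = 8.
Since (a(10), a(11)) = (a(2), a(3)) = (0, 8) (two consecutive terms determine the rest), the sequence is eventually periodic: after a pre-period of length 1 it cycles with period 8.
For j ≥ 2, a(j) depends only on (j - 2) mod 8. (240 - 2) mod 8 = 6, so a(240) = a(8) = 4.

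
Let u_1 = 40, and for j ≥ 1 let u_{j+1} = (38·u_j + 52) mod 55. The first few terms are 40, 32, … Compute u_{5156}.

51

Listing terms: u_1 = 40, u_2 = 32, u_3 = 3, u_4 = 1, u_5 = 35, u_6 = 7, u_7 = 43, u_8 = 36, u_9 = 45, u_{10} = 2, u_{11} = 18, u_{12} = 21, u_{13} = 25, u_{14} = 12, u_{15} = 13, u_{16} = 51, u_{17} = 10, u_{18} = 47, u_{19} = 23, u_{20} = 46, u_{21} = 40.
The sequence repeats with period 20.
(5156 - 1) mod 20 = 15, so u_{5156} = u_{16} = 51.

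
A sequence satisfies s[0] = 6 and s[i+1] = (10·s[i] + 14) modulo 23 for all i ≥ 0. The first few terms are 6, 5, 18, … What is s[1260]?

8

s[0] = 6,  s[1] = 5,  s[2] = 18,  s[3] = 10,  s[4] = 22,  s[5] = 4,  s[6] = 8,  s[7] = 2,  s[8] = 11,  s[9] = 9,  s[10] = 12,  s[11] = 19,  s[12] = 20,  s[13] = 7,  s[14] = 15,  s[15] = 3,  s[16] = 21,  s[17] = 17,  s[18] = 0,  s[19] = 14,  s[20] = 16,  s[21] = 13,  s[22] = 6.
The sequence repeats with period 22.
So s[1260] = s[0 + ((1260-0) mod 22)] = s[6] = 8.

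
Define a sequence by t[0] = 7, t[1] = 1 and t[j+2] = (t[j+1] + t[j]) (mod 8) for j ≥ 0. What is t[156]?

7

Computing terms: t[0] = 7; t[1] = 1; t[2] = 0; t[3] = 1; t[4] = 1; t[5] = 2; t[6] = 3; t[7] = 5; t[8] = 0; t[9] = 5; t[10] = 5; t[11] = 2; t[12] = 7; t[13] = 1.
Since (t[12], t[13]) = (t[0], t[1]) = (7, 1) (two consecutive terms determine the rest), the sequence is periodic with period 12.
So t[156] = t[0 + ((156-0) mod 12)] = t[0] = 7.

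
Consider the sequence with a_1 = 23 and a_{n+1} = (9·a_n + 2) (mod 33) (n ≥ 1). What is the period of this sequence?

Computing terms: a_1 = 23,  a_2 = 11,  a_3 = 2,  a_4 = 20,  a_5 = 17,  a_6 = 23.
The sequence repeats with period 5.

5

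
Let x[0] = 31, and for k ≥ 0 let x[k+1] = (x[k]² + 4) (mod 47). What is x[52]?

5

Computing terms: x[0] = 31; x[1] = 25; x[2] = 18; x[3] = 46; x[4] = 5; x[5] = 29; x[6] = 46.
Since x[6] = x[3] = 46, the sequence is eventually periodic: after a pre-period of length 3 it cycles with period 3.
For k ≥ 3, x[k] depends only on (k - 3) mod 3. (52 - 3) mod 3 = 1, so x[52] = x[4] = 5.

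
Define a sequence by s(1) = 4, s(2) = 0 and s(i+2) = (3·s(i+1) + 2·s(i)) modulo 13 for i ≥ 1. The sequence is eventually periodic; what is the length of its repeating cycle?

We have s(1) = 4; s(2) = 0; s(3) = 8; s(4) = 11; s(5) = 10; s(6) = 0; s(7) = 7; s(8) = 8; s(9) = 12; s(10) = 0; s(11) = 11; s(12) = 7; s(13) = 4; s(14) = 0.
The sequence repeats with period 12.

12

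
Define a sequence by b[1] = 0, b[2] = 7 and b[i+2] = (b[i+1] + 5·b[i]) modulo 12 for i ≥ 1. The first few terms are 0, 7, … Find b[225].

7

Computing terms: b[1] = 0; b[2] = 7; b[3] = 7; b[4] = 6; b[5] = 5; b[6] = 11; b[7] = 0; b[8] = 7.
The sequence repeats with period 6.
So b[225] = b[1 + ((225-1) mod 6)] = b[3] = 7.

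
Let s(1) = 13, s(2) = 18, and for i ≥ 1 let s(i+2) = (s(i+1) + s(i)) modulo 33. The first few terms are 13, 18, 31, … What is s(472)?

29

Listing terms: s(1) = 13,  s(2) = 18,  s(3) = 31,  s(4) = 16,  s(5) = 14,  s(6) = 30,  s(7) = 11,  s(8) = 8,  s(9) = 19,  s(10) = 27,  s(11) = 13,  s(12) = 7,  s(13) = 20,  s(14) = 27,  s(15) = 14,  s(16) = 8,  s(17) = 22,  s(18) = 30,  s(19) = 19,  s(20) = 16,  s(21) = 2,  s(22) = 18,  s(23) = 20,  s(24) = 5,  s(25) = 25,  s(26) = 30,  s(27) = 22,  s(28) = 19,  s(29) = 8,  s(30) = 27,  s(31) = 2,  s(32) = 29,  s(33) = 31,  s(34) = 27,  s(35) = 25,  s(36) = 19,  s(37) = 11,  s(38) = 30,  s(39) = 8,  s(40) = 5,  s(41) = 13,  s(42) = 18.
Since (s(41), s(42)) = (s(1), s(2)) = (13, 18) (two consecutive terms determine the rest), the sequence is periodic with period 40.
So s(472) = s(1 + ((472-1) mod 40)) = s(32) = 29.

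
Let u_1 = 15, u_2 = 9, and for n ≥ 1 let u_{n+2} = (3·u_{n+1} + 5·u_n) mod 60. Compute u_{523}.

27

u_1 = 15,  u_2 = 9,  u_3 = 42,  u_4 = 51,  u_5 = 3,  u_6 = 24,  u_7 = 27,  u_8 = 21,  u_9 = 18,  u_{10} = 39,  u_{11} = 27,  u_{12} = 36,  u_{13} = 3,  u_{14} = 9,  u_{15} = 42.
Since (u_{14}, u_{15}) = (u_2, u_3) = (9, 42) (two consecutive terms determine the rest), the sequence is eventually periodic: after a pre-period of length 1 it cycles with period 12.
For n ≥ 2, u_n depends only on (n - 2) mod 12. (523 - 2) mod 12 = 5, so u_{523} = u_7 = 27.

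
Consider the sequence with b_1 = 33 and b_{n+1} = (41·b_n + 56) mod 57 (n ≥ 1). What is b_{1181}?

We have b_1 = 33, b_2 = 41, b_3 = 27, b_4 = 23, b_5 = 30, b_6 = 32, b_7 = 0, b_8 = 56, b_9 = 15, b_{10} = 44, b_{11} = 36, b_{12} = 50, b_{13} = 54, b_{14} = 47, b_{15} = 45, b_{16} = 20, b_{17} = 21, b_{18} = 5, b_{19} = 33.
The sequence repeats with period 18.
So b_{1181} = b_{1 + ((1181-1) mod 18)} = b_{11} = 36.

36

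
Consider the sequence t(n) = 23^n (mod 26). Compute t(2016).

We have t(1) = 23; t(2) = 9; t(3) = 25; t(4) = 3; t(5) = 17; t(6) = 1; t(7) = 23.
Since t(7) = t(1) = 23, the sequence is periodic with period 6.
So t(2016) = t(1 + ((2016-1) mod 6)) = t(6) = 1.

1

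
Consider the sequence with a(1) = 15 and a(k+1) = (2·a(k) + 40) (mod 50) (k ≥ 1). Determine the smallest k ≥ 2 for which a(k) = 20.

2

Listing terms: a(1) = 15,  a(2) = 20,  a(3) = 30,  a(4) = 0,  a(5) = 40,  a(6) = 20.
Since a(6) = a(2) = 20, the sequence is eventually periodic: after a pre-period of length 1 it cycles with period 4.
The value 20 first appears (with k ≥ 2) at a(2).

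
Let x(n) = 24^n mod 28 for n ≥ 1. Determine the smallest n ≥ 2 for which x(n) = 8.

We have x(1) = 24; x(2) = 16; x(3) = 20; x(4) = 4; x(5) = 12; x(6) = 8; x(7) = 24.
The sequence repeats with period 6.
The value 8 first appears (with n ≥ 2) at x(6).

6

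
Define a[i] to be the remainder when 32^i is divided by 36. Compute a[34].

4

a[0] = 1,  a[1] = 32,  a[2] = 16,  a[3] = 8,  a[4] = 4,  a[5] = 20,  a[6] = 28,  a[7] = 32.
Since a[7] = a[1] = 32, the sequence is eventually periodic: after a pre-period of length 1 it cycles with period 6.
For i ≥ 1, a[i] depends only on (i - 1) mod 6. (34 - 1) mod 6 = 3, so a[34] = a[4] = 4.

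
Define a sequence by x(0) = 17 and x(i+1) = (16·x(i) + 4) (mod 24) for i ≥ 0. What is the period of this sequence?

3

We have x(0) = 17; x(1) = 12; x(2) = 4; x(3) = 20; x(4) = 12.
Since x(4) = x(1) = 12, the sequence is eventually periodic: after a pre-period of length 1 it cycles with period 3.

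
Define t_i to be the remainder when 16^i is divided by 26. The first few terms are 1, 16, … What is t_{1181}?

Computing terms: t_0 = 1, t_1 = 16, t_2 = 22, t_3 = 14, t_4 = 16.
Since t_4 = t_1 = 16, the sequence is eventually periodic: after a pre-period of length 1 it cycles with period 3.
For i ≥ 1, t_i depends only on (i - 1) mod 3. (1181 - 1) mod 3 = 1, so t_{1181} = t_2 = 22.

22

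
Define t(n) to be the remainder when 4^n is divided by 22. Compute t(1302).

Listing terms: t(1) = 4; t(2) = 16; t(3) = 20; t(4) = 14; t(5) = 12; t(6) = 4.
Since t(6) = t(1) = 4, the sequence is periodic with period 5.
So t(1302) = t(1 + ((1302-1) mod 5)) = t(2) = 16.

16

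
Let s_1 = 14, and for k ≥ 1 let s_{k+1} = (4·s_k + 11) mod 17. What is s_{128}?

5

Computing terms: s_1 = 14; s_2 = 16; s_3 = 7; s_4 = 5; s_5 = 14.
The sequence repeats with period 4.
(128 - 1) mod 4 = 3, so s_{128} = s_4 = 5.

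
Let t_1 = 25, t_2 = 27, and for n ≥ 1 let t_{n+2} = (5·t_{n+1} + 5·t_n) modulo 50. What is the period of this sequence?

t_1 = 25; t_2 = 27; t_3 = 10; t_4 = 35; t_5 = 25; t_6 = 0; t_7 = 25; t_8 = 25; t_9 = 0.
Since (t_8, t_9) = (t_5, t_6) = (25, 0) (two consecutive terms determine the rest), the sequence is eventually periodic: after a pre-period of length 4 it cycles with period 3.

3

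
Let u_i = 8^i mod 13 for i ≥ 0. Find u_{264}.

1

Computing terms: u_0 = 1, u_1 = 8, u_2 = 12, u_3 = 5, u_4 = 1.
The sequence repeats with period 4.
So u_{264} = u_{0 + ((264-0) mod 4)} = u_0 = 1.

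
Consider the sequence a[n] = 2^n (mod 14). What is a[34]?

2

Listing terms: a[0] = 1, a[1] = 2, a[2] = 4, a[3] = 8, a[4] = 2.
Since a[4] = a[1] = 2, the sequence is eventually periodic: after a pre-period of length 1 it cycles with period 3.
For n ≥ 1, a[n] depends only on (n - 1) mod 3. (34 - 1) mod 3 = 0, so a[34] = a[1] = 2.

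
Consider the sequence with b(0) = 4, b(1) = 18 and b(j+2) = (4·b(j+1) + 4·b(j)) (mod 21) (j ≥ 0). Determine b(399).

11

Listing terms: b(0) = 4, b(1) = 18, b(2) = 4, b(3) = 4, b(4) = 11, b(5) = 18, b(6) = 11, b(7) = 11, b(8) = 4, b(9) = 18.
The sequence repeats with period 8.
(399 - 0) mod 8 = 7, so b(399) = b(7) = 11.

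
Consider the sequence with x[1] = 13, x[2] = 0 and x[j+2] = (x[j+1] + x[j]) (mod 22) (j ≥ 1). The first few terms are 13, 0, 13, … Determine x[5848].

We have x[1] = 13; x[2] = 0; x[3] = 13; x[4] = 13; x[5] = 4; x[6] = 17; x[7] = 21; x[8] = 16; x[9] = 15; x[10] = 9; x[11] = 2; x[12] = 11; x[13] = 13; x[14] = 2; x[15] = 15; x[16] = 17; x[17] = 10; x[18] = 5; x[19] = 15; x[20] = 20; x[21] = 13; x[22] = 11; x[23] = 2; x[24] = 13; x[25] = 15; x[26] = 6; x[27] = 21; x[28] = 5; x[29] = 4; x[30] = 9; x[31] = 13; x[32] = 0.
Since (x[31], x[32]) = (x[1], x[2]) = (13, 0) (two consecutive terms determine the rest), the sequence is periodic with period 30.
So x[5848] = x[1 + ((5848-1) mod 30)] = x[28] = 5.

5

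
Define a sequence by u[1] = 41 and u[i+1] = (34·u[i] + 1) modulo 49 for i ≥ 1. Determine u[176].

2

We have u[1] = 41; u[2] = 23; u[3] = 48; u[4] = 16; u[5] = 6; u[6] = 9; u[7] = 13; u[8] = 2; u[9] = 20; u[10] = 44; u[11] = 27; u[12] = 37; u[13] = 34; u[14] = 30; u[15] = 41.
The sequence repeats with period 14.
So u[176] = u[1 + ((176-1) mod 14)] = u[8] = 2.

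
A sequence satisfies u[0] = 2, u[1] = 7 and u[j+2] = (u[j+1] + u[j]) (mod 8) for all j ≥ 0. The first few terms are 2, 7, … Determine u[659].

Listing terms: u[0] = 2; u[1] = 7; u[2] = 1; u[3] = 0; u[4] = 1; u[5] = 1; u[6] = 2; u[7] = 3; u[8] = 5; u[9] = 0; u[10] = 5; u[11] = 5; u[12] = 2; u[13] = 7.
The sequence repeats with period 12.
So u[659] = u[0 + ((659-0) mod 12)] = u[11] = 5.

5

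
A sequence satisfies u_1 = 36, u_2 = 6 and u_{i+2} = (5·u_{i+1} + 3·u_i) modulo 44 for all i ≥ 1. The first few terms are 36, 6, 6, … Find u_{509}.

u_1 = 36; u_2 = 6; u_3 = 6; u_4 = 4; u_5 = 38; u_6 = 26; u_7 = 24; u_8 = 22; u_9 = 6; u_{10} = 8; u_{11} = 14; u_{12} = 6; u_{13} = 28; u_{14} = 26; u_{15} = 38; u_{16} = 4; u_{17} = 2; u_{18} = 22; u_{19} = 28; u_{20} = 30; u_{21} = 14; u_{22} = 28; u_{23} = 6; u_{24} = 26; u_{25} = 16; u_{26} = 26; u_{27} = 2; u_{28} = 0; u_{29} = 6; u_{30} = 30; u_{31} = 36; u_{32} = 6.
The sequence repeats with period 30.
(509 - 1) mod 30 = 28, so u_{509} = u_{29} = 6.

6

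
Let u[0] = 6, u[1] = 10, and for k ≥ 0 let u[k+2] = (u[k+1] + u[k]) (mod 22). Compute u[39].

4

We have u[0] = 6,  u[1] = 10,  u[2] = 16,  u[3] = 4,  u[4] = 20,  u[5] = 2,  u[6] = 0,  u[7] = 2,  u[8] = 2,  u[9] = 4,  u[10] = 6,  u[11] = 10.
The sequence repeats with period 10.
(39 - 0) mod 10 = 9, so u[39] = u[9] = 4.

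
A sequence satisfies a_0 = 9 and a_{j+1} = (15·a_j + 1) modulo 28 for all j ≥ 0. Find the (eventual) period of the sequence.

14

We have a_0 = 9,  a_1 = 24,  a_2 = 25,  a_3 = 12,  a_4 = 13,  a_5 = 0,  a_6 = 1,  a_7 = 16,  a_8 = 17,  a_9 = 4,  a_{10} = 5,  a_{11} = 20,  a_{12} = 21,  a_{13} = 8,  a_{14} = 9.
The sequence repeats with period 14.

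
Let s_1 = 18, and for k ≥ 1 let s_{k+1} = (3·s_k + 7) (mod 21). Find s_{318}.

13

s_1 = 18, s_2 = 19, s_3 = 1, s_4 = 10, s_5 = 16, s_6 = 13, s_7 = 4, s_8 = 19.
Since s_8 = s_2 = 19, the sequence is eventually periodic: after a pre-period of length 1 it cycles with period 6.
For k ≥ 2, s_k depends only on (k - 2) mod 6. (318 - 2) mod 6 = 4, so s_{318} = s_6 = 13.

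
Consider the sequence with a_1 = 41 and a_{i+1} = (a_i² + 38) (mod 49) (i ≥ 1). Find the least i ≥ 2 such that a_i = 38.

We have a_1 = 41, a_2 = 4, a_3 = 5, a_4 = 14, a_5 = 38, a_6 = 12, a_7 = 35, a_8 = 38.
Since a_8 = a_5 = 38, the sequence is eventually periodic: after a pre-period of length 4 it cycles with period 3.
The value 38 first appears (with i ≥ 2) at a_5.

5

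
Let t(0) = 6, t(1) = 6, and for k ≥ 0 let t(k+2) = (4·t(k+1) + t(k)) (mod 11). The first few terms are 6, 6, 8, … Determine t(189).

4

Computing terms: t(0) = 6; t(1) = 6; t(2) = 8; t(3) = 5; t(4) = 6; t(5) = 7; t(6) = 1; t(7) = 0; t(8) = 1; t(9) = 4; t(10) = 6; t(11) = 6.
Since (t(10), t(11)) = (t(0), t(1)) = (6, 6) (two consecutive terms determine the rest), the sequence is periodic with period 10.
So t(189) = t(0 + ((189-0) mod 10)) = t(9) = 4.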